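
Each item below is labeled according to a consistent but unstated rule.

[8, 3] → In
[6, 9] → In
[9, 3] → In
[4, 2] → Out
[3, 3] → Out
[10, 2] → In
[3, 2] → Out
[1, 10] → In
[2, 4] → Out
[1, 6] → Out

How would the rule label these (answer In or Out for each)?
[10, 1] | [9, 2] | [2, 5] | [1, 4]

The rule appears to be: sum ≥ 11.
[10, 1]: 10+1 = 11 — passes, so In. [9, 2]: 9+2 = 11 — passes, so In. [2, 5]: 2+5 = 7 — does not fit, so Out. [1, 4]: 1+4 = 5 — does not fit, so Out.

In, In, Out, Out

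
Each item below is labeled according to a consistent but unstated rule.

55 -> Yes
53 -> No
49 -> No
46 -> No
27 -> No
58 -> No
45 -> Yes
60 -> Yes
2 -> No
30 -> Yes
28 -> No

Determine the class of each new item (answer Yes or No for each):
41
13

No, No

The pattern is that an item is 'Yes' exactly when: multiple of 5.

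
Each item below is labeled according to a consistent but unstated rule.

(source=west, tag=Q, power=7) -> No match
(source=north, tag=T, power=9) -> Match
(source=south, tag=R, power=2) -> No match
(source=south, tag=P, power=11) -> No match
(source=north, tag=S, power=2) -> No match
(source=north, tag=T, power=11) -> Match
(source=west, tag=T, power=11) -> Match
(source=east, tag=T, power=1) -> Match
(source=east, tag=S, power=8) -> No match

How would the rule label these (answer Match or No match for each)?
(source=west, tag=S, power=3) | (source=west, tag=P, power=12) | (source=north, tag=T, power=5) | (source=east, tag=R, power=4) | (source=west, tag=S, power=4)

No match, No match, Match, No match, No match

The distinguishing property — tag is T — holds for all the 'Match' cases and none of the 'No match' cases.
(source=west, tag=S, power=3): tag is S, fails this test → No match.
(source=west, tag=P, power=12): tag is P, fails this test → No match.
(source=north, tag=T, power=5): tag is T, fits → Match.
(source=east, tag=R, power=4): tag is R, fails this test → No match.
(source=west, tag=S, power=4): tag is S, fails this test → No match.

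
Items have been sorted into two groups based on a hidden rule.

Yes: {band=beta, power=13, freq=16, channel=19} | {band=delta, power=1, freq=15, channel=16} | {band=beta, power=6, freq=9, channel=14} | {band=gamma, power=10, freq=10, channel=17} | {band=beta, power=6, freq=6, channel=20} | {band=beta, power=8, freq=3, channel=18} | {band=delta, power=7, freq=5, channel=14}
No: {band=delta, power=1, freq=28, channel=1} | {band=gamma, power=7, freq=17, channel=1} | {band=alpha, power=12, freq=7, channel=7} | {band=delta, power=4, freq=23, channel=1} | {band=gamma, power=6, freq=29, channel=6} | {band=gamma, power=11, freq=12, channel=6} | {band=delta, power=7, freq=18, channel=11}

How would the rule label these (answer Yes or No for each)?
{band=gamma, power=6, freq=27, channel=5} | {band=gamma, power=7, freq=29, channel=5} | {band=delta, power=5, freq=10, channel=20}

No, No, Yes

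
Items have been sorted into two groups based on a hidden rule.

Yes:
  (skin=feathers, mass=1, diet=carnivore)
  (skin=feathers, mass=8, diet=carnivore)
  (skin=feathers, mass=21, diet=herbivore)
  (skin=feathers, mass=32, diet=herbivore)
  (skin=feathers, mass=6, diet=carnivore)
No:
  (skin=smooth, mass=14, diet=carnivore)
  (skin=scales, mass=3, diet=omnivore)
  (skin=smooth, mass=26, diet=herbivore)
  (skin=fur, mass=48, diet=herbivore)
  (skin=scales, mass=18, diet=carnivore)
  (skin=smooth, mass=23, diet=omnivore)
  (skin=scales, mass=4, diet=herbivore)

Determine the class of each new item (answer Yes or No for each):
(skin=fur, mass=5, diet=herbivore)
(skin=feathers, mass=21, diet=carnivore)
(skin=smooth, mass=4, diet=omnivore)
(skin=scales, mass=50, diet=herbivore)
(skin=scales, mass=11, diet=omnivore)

No, Yes, No, No, No

Rule: skin is feathers. This holds for each 'Yes' example and fails for each 'No' one.
No: (skin=fur, mass=5, diet=herbivore), since skin is fur. Yes: (skin=feathers, mass=21, diet=carnivore), since skin is feathers. No: (skin=smooth, mass=4, diet=omnivore), since skin is smooth. No: (skin=scales, mass=50, diet=herbivore), since skin is scales. No: (skin=scales, mass=11, diet=omnivore), since skin is scales.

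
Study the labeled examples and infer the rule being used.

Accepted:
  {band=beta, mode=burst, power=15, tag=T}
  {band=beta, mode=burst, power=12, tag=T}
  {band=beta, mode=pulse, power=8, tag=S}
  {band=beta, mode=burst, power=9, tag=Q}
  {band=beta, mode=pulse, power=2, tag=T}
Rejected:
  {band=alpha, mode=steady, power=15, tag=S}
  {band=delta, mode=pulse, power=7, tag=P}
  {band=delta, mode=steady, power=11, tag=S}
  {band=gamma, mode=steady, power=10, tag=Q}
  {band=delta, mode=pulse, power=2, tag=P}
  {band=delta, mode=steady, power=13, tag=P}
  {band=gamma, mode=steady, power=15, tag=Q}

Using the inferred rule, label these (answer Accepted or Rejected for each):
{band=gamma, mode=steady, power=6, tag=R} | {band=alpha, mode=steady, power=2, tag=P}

Rejected, Rejected

All 'Accepted' examples share one property — band is beta — and every 'Rejected' example lacks it.
Rejected: {band=gamma, mode=steady, power=6, tag=R}, since band is gamma.
Rejected: {band=alpha, mode=steady, power=2, tag=P}, since band is alpha.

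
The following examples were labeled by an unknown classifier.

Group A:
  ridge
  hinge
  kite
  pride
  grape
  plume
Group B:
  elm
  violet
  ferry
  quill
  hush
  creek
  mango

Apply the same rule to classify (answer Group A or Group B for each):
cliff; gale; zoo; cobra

Group B, Group A, Group B, Group B

All 'Group A' examples share one property — ends with 'e' — and every 'Group B' example lacks it.
cliff: Group B (ends with 'f'). gale: Group A (ends with 'e'). zoo: Group B (ends with 'o'). cobra: Group B (ends with 'a').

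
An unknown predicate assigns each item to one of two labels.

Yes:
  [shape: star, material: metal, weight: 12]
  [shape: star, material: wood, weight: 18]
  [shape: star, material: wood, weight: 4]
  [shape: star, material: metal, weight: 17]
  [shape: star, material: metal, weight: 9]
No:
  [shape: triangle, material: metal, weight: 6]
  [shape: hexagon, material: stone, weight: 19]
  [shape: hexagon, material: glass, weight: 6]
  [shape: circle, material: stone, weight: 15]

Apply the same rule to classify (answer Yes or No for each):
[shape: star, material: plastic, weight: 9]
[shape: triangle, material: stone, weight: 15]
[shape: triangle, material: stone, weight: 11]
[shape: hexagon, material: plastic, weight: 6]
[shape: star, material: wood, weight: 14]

Yes, No, No, No, Yes

Comparing the two groups points to one rule — shape is star.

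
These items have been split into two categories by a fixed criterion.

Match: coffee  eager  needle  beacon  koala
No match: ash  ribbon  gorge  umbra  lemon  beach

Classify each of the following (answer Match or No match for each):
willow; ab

No match, No match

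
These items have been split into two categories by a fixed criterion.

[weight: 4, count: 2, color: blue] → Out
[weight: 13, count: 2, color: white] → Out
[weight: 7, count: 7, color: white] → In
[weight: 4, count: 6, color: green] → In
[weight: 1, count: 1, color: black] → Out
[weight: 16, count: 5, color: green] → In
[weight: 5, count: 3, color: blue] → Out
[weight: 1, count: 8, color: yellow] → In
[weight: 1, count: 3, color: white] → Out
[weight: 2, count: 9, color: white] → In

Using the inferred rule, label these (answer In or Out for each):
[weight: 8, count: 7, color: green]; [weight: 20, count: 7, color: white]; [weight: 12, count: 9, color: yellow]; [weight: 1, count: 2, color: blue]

In, In, In, Out

Rule: count ≥ 5. This holds for each 'In' example and fails for each 'Out' one.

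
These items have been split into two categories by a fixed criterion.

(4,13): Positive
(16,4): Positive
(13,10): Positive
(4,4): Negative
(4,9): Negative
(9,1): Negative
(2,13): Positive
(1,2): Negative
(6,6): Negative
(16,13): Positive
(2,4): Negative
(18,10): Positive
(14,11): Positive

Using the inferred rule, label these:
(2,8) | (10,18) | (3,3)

Negative, Positive, Negative

The common property of the 'Positive' items is: sum ≥ 15. No 'Negative' item has it.
(2,8): Negative (2+8 = 10).
(10,18): Positive (10+18 = 28).
(3,3): Negative (3+3 = 6).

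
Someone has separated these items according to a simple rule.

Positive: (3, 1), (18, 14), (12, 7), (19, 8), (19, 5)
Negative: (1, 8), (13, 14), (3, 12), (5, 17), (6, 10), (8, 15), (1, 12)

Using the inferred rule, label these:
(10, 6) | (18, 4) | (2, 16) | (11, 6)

Positive, Positive, Negative, Positive

One predicate separates the groups cleanly: first > second.
(10, 6) → 10 > 6 → Positive.
(18, 4) → 18 > 4 → Positive.
(2, 16) → 2 < 16 → Negative.
(11, 6) → 11 > 6 → Positive.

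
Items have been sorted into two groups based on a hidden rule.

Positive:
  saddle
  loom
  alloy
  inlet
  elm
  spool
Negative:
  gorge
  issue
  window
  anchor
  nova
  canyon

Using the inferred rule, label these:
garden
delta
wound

Every 'Positive' example satisfies: contains 'l'. None of the 'Negative' examples do.
garden → no 'l' → Negative.
delta → has 'l' → Positive.
wound → no 'l' → Negative.

Negative, Positive, Negative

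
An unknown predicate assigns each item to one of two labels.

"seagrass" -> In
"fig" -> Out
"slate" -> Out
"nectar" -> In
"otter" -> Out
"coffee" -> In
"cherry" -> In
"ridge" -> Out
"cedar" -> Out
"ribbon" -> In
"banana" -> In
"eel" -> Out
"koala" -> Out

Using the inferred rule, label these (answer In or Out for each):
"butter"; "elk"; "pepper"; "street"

In, Out, In, In

'In' ⟺ even length.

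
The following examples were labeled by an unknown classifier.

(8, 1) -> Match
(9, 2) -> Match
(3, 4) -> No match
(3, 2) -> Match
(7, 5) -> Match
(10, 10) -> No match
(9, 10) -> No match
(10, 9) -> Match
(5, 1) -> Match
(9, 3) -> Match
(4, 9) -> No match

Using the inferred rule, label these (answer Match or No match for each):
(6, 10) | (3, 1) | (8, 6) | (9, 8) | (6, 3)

No match, Match, Match, Match, Match

Looking at the examples, the only property every 'Match' case has and every 'No match' case lacks is: first > second.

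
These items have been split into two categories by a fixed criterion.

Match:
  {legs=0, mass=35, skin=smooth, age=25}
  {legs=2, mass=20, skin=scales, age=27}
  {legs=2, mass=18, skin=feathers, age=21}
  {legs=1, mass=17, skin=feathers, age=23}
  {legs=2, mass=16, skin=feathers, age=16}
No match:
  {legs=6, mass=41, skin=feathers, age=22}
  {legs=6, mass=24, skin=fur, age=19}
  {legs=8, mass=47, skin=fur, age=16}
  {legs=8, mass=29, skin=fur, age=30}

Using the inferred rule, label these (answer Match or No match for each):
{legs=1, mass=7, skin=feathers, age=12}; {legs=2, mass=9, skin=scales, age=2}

Match, Match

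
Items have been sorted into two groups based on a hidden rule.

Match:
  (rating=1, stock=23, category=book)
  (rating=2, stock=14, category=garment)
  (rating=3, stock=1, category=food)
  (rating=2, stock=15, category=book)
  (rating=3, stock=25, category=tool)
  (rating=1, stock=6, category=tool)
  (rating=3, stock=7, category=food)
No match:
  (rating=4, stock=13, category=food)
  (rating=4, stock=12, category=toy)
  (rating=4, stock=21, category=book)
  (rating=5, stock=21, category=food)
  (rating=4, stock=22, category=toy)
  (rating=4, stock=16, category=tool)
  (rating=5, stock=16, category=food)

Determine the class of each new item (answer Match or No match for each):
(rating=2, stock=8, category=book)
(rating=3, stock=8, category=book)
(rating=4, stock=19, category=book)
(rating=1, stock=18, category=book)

Match, Match, No match, Match

The common property of the 'Match' items is: rating ≤ 3. No 'No match' item has it.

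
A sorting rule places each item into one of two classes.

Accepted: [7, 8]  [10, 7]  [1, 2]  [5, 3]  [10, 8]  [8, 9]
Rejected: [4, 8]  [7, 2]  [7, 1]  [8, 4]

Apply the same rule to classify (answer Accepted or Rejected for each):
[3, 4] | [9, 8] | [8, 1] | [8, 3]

A rule that fits every label: |first − second| ≤ 3 — true of each 'Accepted' example, false of each 'Rejected' one.
Accepted: [3, 4], since |3−4| = 1.
Accepted: [9, 8], since |9−8| = 1.
Rejected: [8, 1], since |8−1| = 7.
Rejected: [8, 3], since |8−3| = 5.

Accepted, Accepted, Rejected, Rejected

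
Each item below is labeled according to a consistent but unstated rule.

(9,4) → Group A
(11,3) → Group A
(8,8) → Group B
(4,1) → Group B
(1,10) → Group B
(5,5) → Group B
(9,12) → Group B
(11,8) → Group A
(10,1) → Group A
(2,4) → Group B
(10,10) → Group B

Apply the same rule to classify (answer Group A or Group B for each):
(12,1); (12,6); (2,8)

The common property of the 'Group A' items is: first > second AND sum ≥ 6. No 'Group B' item has it.
(12,1): Group A (12 > 1, 12+1 = 13). (12,6): Group A (12 > 6, 12+6 = 18). (2,8): Group B (2 < 8, 2+8 = 10).

Group A, Group A, Group B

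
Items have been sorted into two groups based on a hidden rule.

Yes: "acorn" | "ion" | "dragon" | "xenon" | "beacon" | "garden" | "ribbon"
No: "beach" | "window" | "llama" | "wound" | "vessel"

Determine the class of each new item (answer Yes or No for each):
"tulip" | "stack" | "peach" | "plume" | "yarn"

No, No, No, No, Yes

Every 'Yes' example satisfies: ends with 'n'. None of the 'No' examples do.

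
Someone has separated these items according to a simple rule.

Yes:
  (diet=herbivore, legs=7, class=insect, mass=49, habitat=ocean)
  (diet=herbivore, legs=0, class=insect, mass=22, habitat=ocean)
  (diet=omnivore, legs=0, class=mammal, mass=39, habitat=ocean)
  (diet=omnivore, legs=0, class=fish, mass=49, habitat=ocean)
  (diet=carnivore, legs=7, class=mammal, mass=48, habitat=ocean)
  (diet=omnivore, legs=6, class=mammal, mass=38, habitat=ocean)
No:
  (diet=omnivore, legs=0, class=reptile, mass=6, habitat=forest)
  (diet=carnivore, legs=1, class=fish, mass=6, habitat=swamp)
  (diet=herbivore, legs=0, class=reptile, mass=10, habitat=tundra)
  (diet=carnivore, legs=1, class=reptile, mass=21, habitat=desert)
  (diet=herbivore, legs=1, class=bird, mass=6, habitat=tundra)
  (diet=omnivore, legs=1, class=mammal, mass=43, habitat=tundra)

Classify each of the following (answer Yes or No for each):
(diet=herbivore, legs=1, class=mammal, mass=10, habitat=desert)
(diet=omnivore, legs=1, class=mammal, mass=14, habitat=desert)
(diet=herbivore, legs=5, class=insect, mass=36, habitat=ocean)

No, No, Yes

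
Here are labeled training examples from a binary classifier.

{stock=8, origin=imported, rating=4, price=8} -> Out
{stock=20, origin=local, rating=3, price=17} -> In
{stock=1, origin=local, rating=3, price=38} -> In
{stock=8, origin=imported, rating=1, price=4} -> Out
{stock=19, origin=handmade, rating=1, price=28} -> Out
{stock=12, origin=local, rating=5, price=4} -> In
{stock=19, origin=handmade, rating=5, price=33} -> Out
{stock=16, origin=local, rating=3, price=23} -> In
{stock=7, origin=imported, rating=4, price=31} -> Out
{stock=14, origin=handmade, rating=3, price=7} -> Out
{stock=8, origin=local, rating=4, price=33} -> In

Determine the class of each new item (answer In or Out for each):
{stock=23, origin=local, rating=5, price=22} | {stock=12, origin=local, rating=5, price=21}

In, In

The distinguishing property — origin is local — holds for all the 'In' cases and none of the 'Out' cases.
{stock=23, origin=local, rating=5, price=22} — origin is local, hence In.
{stock=12, origin=local, rating=5, price=21} — origin is local, hence In.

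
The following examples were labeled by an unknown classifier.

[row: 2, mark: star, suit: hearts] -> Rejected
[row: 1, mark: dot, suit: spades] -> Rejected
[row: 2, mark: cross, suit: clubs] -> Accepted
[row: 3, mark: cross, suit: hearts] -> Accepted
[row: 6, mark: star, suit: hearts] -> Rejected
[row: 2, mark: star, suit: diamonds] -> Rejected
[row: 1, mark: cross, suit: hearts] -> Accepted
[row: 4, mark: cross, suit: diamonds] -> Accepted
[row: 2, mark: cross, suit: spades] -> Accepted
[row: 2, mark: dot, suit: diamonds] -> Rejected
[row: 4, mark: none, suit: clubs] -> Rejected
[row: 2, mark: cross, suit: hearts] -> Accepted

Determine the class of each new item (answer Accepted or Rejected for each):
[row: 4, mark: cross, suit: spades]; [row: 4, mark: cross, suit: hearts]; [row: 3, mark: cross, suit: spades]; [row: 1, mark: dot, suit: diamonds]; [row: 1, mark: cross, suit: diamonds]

All 'Accepted' examples share one property — mark is cross — and every 'Rejected' example lacks it.
Accepted: [row: 4, mark: cross, suit: spades], since mark is cross. Accepted: [row: 4, mark: cross, suit: hearts], since mark is cross. Accepted: [row: 3, mark: cross, suit: spades], since mark is cross. Rejected: [row: 1, mark: dot, suit: diamonds], since mark is dot. Accepted: [row: 1, mark: cross, suit: diamonds], since mark is cross.

Accepted, Accepted, Accepted, Rejected, Accepted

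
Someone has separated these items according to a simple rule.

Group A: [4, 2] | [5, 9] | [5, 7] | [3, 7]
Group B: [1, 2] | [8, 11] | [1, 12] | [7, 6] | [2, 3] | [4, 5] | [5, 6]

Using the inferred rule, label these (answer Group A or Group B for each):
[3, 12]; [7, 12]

Checking candidate rules against both groups, what survives is: sum is even.

Group B, Group B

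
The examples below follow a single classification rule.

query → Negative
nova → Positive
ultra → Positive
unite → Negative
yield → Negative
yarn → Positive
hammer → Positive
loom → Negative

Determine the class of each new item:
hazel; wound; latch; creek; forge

The distinguishing property — contains 'a' — holds for all the 'Positive' cases and none of the 'Negative' cases.
hazel: has 'a', matches → Positive. wound: no 'a', doesn't match → Negative. latch: has 'a', matches → Positive. creek: no 'a', doesn't match → Negative. forge: no 'a', doesn't match → Negative.

Positive, Negative, Positive, Negative, Negative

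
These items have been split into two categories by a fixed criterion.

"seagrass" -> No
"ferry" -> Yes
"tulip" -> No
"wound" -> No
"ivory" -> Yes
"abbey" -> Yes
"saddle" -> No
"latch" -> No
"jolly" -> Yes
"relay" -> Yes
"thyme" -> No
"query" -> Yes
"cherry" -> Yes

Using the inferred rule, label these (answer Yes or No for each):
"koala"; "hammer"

No, No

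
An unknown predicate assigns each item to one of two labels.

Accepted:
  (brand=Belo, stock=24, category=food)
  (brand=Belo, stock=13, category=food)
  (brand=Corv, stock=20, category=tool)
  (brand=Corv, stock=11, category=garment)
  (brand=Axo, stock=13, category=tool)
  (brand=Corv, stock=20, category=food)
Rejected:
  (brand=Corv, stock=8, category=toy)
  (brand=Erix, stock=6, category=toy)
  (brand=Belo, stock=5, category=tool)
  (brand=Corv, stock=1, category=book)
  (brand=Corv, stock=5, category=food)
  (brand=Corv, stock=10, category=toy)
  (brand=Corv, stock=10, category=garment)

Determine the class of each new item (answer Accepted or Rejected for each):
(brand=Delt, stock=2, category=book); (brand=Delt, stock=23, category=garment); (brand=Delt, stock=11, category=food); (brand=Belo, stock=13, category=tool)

All 'Accepted' examples share one property — stock ≥ 11 — and every 'Rejected' example lacks it.
(brand=Delt, stock=2, category=book): stock = 2 — does not satisfy this, so Rejected.
(brand=Delt, stock=23, category=garment): stock = 23 — matches, so Accepted.
(brand=Delt, stock=11, category=food): stock = 11 — matches, so Accepted.
(brand=Belo, stock=13, category=tool): stock = 13 — matches, so Accepted.

Rejected, Accepted, Accepted, Accepted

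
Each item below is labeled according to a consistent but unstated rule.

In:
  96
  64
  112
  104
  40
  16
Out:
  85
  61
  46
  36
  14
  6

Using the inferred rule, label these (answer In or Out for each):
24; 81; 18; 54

In, Out, Out, Out

All 'In' examples share one property — multiple of 8 — and every 'Out' example lacks it.
24: In (24 = 8·3).
81: Out (81 = 8·10 + 1).
18: Out (18 = 8·2 + 2).
54: Out (54 = 8·6 + 6).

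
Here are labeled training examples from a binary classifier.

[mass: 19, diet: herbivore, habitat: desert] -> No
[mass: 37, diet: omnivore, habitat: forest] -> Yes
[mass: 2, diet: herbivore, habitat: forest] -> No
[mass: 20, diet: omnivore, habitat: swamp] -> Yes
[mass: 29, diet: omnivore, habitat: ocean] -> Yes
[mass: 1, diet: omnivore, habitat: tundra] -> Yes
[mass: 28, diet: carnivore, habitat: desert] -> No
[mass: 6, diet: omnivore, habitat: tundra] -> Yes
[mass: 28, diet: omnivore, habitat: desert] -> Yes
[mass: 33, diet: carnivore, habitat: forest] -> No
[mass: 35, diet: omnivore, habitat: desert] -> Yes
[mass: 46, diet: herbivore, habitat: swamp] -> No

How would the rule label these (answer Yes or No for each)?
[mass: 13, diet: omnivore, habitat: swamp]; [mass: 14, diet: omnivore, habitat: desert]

Yes, Yes

The common property of the 'Yes' items is: diet is omnivore. No 'No' item has it.
[mass: 13, diet: omnivore, habitat: swamp] — diet is omnivore, hence Yes.
[mass: 14, diet: omnivore, habitat: desert] — diet is omnivore, hence Yes.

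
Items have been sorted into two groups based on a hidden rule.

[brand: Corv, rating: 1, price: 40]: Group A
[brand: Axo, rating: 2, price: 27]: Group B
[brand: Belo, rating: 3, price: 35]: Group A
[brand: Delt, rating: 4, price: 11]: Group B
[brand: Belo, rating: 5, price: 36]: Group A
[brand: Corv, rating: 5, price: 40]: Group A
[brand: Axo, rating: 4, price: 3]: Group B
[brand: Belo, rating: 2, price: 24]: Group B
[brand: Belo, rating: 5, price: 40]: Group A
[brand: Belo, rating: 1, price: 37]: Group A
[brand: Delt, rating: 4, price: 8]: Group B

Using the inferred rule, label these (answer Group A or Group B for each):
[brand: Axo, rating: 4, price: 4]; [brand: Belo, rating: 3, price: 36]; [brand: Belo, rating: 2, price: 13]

The rule appears to be: price ≥ 35.
[brand: Axo, rating: 4, price: 4] — price = 4, hence Group B. [brand: Belo, rating: 3, price: 36] — price = 36, hence Group A. [brand: Belo, rating: 2, price: 13] — price = 13, hence Group B.

Group B, Group A, Group B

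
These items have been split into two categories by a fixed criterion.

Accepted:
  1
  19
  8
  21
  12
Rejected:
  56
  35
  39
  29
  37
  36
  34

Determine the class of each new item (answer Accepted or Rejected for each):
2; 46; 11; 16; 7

Accepted, Rejected, Accepted, Accepted, Accepted

The simplest hypothesis consistent with all the labels is: at most 21.
2: Accepted (2 ≤ 21). 46: Rejected (46 > 21). 11: Accepted (11 ≤ 21). 16: Accepted (16 ≤ 21). 7: Accepted (7 ≤ 21).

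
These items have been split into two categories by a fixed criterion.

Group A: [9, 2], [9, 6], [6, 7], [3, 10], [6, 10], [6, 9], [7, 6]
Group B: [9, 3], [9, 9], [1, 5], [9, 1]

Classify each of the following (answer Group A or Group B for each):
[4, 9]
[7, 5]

Rule: product is even. This holds for each 'Group A' example and fails for each 'Group B' one.
[4, 9]: 4·9 = 36, fits → Group A. [7, 5]: 7·5 = 35, does not satisfy this → Group B.

Group A, Group B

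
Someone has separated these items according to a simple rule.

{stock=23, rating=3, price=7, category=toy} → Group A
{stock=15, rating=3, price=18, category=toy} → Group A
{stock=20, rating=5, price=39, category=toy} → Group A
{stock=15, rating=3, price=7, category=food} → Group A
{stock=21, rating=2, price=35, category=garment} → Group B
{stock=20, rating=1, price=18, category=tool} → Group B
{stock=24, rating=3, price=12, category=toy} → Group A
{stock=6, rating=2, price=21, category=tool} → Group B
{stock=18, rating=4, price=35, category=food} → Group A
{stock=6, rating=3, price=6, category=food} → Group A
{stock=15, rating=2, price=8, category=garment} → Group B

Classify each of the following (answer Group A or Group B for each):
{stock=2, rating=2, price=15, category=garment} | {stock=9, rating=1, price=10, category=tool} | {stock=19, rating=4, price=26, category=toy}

One predicate separates the groups cleanly: rating ≥ 3.
{stock=2, rating=2, price=15, category=garment} → rating = 2 → Group B.
{stock=9, rating=1, price=10, category=tool} → rating = 1 → Group B.
{stock=19, rating=4, price=26, category=toy} → rating = 4 → Group A.

Group B, Group B, Group A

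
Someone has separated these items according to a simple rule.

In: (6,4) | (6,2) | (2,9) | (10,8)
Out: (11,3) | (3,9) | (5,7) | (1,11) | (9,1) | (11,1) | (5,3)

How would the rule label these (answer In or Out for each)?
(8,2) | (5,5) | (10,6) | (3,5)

In, Out, In, Out

A rule that fits every label: first is even — true of each 'In' example, false of each 'Out' one.
(8,2): first 8 — matches, so In.
(5,5): first 5 — doesn't qualify, so Out.
(10,6): first 10 — matches, so In.
(3,5): first 3 — doesn't qualify, so Out.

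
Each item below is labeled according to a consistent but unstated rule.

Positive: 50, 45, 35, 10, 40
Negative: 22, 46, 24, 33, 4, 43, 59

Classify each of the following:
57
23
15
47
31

Negative, Negative, Positive, Negative, Negative

The common property of the 'Positive' items is: multiple of 5. No 'Negative' item has it.
57: 57 = 5·11 + 2 — fails the rule, so Negative.
23: 23 = 5·4 + 3 — fails the rule, so Negative.
15: 15 = 5·3 — fits, so Positive.
47: 47 = 5·9 + 2 — fails the rule, so Negative.
31: 31 = 5·6 + 1 — fails the rule, so Negative.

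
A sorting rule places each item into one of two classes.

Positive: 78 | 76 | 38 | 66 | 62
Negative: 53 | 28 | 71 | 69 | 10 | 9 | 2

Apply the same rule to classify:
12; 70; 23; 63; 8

The classifier is using: even AND at least 38.

Negative, Positive, Negative, Negative, Negative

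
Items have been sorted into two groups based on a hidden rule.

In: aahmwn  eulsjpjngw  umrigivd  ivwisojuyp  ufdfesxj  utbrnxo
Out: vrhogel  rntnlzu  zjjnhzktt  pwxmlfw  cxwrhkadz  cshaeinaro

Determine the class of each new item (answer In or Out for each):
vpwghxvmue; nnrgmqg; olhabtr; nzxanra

Out, Out, In, Out

Every 'In' example satisfies: starts with a vowel. None of the 'Out' examples do.
vpwghxvmue: starts with 'v', does not pass → Out.
nnrgmqg: starts with 'n', does not pass → Out.
olhabtr: starts with 'o', has this property → In.
nzxanra: starts with 'n', does not pass → Out.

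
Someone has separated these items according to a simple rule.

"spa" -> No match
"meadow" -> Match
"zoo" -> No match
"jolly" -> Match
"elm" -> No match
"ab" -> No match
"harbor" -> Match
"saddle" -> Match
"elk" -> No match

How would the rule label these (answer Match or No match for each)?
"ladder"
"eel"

Rule: length ≥ 5. This holds for each 'Match' example and fails for each 'No match' one.
"ladder" — length 6, hence Match. "eel" — length 3, hence No match.

Match, No match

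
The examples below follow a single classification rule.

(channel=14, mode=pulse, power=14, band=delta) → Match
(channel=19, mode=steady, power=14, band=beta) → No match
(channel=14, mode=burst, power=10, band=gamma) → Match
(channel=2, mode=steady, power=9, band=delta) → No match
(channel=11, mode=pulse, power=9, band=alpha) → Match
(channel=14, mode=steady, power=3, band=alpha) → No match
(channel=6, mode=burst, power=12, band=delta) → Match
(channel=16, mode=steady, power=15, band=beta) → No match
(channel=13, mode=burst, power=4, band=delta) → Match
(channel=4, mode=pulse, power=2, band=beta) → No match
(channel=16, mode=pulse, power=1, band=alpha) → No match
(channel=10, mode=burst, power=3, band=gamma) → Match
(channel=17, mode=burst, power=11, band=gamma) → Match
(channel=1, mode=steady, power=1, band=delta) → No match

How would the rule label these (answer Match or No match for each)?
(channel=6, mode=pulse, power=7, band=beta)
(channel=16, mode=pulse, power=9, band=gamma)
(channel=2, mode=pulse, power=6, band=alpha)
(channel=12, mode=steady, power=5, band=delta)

All 'Match' examples share one property — mode is not steady AND power ≥ 3 — and every 'No match' example lacks it.
(channel=6, mode=pulse, power=7, band=beta) — mode is pulse, power = 7, hence Match. (channel=16, mode=pulse, power=9, band=gamma) — mode is pulse, power = 9, hence Match. (channel=2, mode=pulse, power=6, band=alpha) — mode is pulse, power = 6, hence Match. (channel=12, mode=steady, power=5, band=delta) — mode is steady, power = 5, hence No match.

Match, Match, Match, No match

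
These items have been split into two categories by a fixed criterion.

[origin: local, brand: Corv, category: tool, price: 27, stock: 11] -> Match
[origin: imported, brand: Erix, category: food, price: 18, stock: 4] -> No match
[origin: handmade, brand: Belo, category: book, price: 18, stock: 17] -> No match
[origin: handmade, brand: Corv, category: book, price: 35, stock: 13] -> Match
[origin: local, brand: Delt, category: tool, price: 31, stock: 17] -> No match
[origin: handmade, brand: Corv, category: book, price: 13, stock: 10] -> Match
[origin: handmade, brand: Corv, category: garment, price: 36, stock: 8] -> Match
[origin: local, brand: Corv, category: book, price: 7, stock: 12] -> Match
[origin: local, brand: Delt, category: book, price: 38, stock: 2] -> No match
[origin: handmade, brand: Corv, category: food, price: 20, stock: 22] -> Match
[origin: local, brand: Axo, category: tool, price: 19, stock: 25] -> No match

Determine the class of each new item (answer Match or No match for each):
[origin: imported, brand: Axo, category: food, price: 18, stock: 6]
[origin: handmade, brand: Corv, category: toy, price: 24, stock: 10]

The common property of the 'Match' items is: brand is Corv. No 'No match' item has it.
[origin: imported, brand: Axo, category: food, price: 18, stock: 6]: brand is Axo — fails the rule, so No match.
[origin: handmade, brand: Corv, category: toy, price: 24, stock: 10]: brand is Corv — checks out, so Match.

No match, Match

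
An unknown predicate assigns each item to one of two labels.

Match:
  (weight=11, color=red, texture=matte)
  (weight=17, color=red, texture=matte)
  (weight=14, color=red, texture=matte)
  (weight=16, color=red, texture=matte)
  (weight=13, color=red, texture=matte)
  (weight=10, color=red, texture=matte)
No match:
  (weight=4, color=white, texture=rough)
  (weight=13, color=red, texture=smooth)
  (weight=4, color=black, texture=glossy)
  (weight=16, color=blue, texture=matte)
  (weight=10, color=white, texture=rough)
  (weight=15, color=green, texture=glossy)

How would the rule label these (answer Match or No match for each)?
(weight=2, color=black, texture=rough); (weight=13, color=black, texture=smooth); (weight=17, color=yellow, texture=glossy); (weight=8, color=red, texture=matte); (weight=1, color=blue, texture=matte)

No match, No match, No match, Match, No match

Rule: color is red AND texture is matte. This holds for each 'Match' example and fails for each 'No match' one.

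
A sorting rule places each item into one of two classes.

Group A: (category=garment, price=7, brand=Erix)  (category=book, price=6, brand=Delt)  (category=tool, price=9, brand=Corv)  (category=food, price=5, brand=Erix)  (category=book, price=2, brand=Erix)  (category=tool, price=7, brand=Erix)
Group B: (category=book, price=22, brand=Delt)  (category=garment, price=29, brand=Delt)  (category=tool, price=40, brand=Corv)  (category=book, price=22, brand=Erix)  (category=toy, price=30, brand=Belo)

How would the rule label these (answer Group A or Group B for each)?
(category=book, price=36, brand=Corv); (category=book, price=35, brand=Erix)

Group B, Group B

The distinguishing property — price ≤ 9 — holds for all the 'Group A' cases and none of the 'Group B' cases.
Group B: (category=book, price=36, brand=Corv), since price = 36.
Group B: (category=book, price=35, brand=Erix), since price = 35.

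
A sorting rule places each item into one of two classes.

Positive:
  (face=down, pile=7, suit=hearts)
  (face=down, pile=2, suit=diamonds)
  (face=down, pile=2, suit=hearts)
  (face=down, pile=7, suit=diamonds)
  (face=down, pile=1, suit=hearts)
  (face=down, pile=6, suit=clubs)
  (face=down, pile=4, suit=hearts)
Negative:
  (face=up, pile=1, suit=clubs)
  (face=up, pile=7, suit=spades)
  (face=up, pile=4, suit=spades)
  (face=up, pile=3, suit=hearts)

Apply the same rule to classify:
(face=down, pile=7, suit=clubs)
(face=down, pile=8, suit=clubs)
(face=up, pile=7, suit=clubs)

Positive, Positive, Negative

The common property of the 'Positive' items is: face is down. No 'Negative' item has it.
(face=down, pile=7, suit=clubs) → face is down → Positive. (face=down, pile=8, suit=clubs) → face is down → Positive. (face=up, pile=7, suit=clubs) → face is up → Negative.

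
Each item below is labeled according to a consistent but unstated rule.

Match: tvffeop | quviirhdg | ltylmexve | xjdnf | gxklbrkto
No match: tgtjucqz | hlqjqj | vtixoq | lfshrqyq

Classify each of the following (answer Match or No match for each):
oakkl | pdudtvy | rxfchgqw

Looking at the examples, the only property every 'Match' case has and every 'No match' case lacks is: odd length.

Match, Match, No match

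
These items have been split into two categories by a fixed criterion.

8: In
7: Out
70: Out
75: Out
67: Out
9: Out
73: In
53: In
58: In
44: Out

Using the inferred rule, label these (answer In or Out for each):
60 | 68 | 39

Out, In, Out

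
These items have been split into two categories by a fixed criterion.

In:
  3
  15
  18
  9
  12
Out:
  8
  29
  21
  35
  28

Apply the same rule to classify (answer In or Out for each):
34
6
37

Out, In, Out

The simplest hypothesis consistent with all the labels is: multiple of 3 AND at most 18.
34: Out (34 = 3·11 + 1, 34 > 18). 6: In (6 = 3·2, 6 ≤ 18). 37: Out (37 = 3·12 + 1, 37 > 18).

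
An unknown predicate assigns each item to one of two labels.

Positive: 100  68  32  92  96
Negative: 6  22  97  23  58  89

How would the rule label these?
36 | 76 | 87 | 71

Positive, Positive, Negative, Negative

The pattern is that an item is 'Positive' exactly when: multiple of 4.
36 → 36 = 4·9 → Positive.
76 → 76 = 4·19 → Positive.
87 → 87 = 4·21 + 3 → Negative.
71 → 71 = 4·17 + 3 → Negative.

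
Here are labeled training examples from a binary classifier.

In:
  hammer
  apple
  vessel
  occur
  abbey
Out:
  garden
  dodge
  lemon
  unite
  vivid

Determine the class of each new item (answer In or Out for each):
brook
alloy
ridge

In, In, Out

The pattern is that an item is 'In' exactly when: has a double letter.
brook → 'oo' doubled → In.
alloy → 'll' doubled → In.
ridge → no doubled letter → Out.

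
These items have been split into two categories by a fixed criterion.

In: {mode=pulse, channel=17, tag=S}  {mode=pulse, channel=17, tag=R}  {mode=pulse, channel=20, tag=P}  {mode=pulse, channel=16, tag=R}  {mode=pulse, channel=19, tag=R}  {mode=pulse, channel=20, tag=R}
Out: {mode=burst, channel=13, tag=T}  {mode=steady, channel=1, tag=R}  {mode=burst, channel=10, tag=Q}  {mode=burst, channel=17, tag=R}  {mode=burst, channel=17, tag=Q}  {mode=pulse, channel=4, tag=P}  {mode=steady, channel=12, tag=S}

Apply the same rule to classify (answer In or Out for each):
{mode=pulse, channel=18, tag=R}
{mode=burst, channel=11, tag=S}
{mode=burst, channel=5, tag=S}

The common property of the 'In' items is: mode is pulse AND channel ≥ 10. No 'Out' item has it.
{mode=pulse, channel=18, tag=R} → mode is pulse, channel = 18 → In.
{mode=burst, channel=11, tag=S} → mode is burst, channel = 11 → Out.
{mode=burst, channel=5, tag=S} → mode is burst, channel = 5 → Out.

In, Out, Out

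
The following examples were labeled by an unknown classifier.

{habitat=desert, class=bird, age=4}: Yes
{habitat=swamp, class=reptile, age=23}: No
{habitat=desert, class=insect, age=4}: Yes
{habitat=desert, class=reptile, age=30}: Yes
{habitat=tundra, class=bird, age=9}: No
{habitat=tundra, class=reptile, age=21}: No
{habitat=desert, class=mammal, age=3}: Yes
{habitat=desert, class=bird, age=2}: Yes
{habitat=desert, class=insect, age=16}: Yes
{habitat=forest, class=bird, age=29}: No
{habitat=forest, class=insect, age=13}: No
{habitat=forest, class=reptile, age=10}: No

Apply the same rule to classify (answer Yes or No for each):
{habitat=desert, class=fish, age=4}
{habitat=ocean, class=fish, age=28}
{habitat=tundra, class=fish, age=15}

One predicate separates the groups cleanly: habitat is desert.
{habitat=desert, class=fish, age=4}: Yes (habitat is desert).
{habitat=ocean, class=fish, age=28}: No (habitat is ocean).
{habitat=tundra, class=fish, age=15}: No (habitat is tundra).

Yes, No, No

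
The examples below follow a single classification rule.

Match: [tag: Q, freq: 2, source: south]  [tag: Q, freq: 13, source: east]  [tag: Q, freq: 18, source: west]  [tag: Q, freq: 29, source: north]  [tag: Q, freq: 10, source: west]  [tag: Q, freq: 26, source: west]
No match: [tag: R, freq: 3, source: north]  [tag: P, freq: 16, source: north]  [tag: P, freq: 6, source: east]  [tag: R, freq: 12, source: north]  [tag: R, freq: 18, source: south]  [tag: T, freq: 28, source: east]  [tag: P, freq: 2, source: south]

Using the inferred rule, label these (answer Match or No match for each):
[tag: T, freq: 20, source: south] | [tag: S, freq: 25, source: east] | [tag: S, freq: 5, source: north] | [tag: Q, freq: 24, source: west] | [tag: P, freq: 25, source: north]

No match, No match, No match, Match, No match

Checking candidate rules against both groups, what survives is: tag is Q.
[tag: T, freq: 20, source: south] → tag is T → No match. [tag: S, freq: 25, source: east] → tag is S → No match. [tag: S, freq: 5, source: north] → tag is S → No match. [tag: Q, freq: 24, source: west] → tag is Q → Match. [tag: P, freq: 25, source: north] → tag is P → No match.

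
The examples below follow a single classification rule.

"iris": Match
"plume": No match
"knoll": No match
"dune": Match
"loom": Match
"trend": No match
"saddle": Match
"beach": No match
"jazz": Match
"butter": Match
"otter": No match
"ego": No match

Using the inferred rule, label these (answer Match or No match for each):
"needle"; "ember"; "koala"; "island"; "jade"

The common property of the 'Match' items is: even length. No 'No match' item has it.
"needle" → length 6 → Match. "ember" → length 5 → No match. "koala" → length 5 → No match. "island" → length 6 → Match. "jade" → length 4 → Match.

Match, No match, No match, Match, Match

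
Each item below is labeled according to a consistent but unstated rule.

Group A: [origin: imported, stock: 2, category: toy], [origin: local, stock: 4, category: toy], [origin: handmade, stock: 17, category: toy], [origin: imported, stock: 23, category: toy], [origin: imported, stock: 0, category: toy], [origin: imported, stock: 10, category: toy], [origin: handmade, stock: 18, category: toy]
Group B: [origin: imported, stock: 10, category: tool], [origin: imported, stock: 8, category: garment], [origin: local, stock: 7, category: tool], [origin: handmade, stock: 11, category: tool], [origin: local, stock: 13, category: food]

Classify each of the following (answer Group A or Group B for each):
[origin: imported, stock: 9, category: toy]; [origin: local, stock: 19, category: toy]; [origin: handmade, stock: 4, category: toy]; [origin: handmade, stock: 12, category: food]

Group A, Group A, Group A, Group B

'Group A' ⟺ category is toy.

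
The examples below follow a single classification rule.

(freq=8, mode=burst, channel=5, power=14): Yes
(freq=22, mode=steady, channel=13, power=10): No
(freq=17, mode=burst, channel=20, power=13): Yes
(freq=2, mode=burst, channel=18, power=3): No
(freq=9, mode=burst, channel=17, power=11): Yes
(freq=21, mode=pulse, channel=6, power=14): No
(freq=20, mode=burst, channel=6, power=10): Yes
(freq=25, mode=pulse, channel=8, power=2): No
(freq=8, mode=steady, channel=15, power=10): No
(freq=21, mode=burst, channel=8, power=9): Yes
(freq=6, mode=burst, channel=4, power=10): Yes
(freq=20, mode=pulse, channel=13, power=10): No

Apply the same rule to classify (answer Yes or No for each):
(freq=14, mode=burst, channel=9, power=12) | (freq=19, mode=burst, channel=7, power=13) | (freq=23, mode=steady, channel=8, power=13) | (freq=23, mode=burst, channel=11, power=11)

Yes, Yes, No, Yes

The classifier is using: mode is burst AND freq ≥ 6.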